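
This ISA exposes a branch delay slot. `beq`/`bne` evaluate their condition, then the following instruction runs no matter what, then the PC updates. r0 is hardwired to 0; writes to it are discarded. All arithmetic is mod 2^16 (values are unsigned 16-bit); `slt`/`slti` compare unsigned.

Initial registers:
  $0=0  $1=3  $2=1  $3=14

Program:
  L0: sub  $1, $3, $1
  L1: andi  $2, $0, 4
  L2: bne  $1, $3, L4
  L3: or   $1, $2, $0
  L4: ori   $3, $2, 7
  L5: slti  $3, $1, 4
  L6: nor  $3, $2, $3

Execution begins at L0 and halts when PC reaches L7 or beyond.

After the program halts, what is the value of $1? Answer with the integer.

0

[0] sub  $1, $3, $1  →  {$0:0, $1:11, $2:1, $3:14}
[1] andi  $2, $0, 4  →  {$0:0, $1:11, $2:0, $3:14}
[2] bne  $1, $3, L4  →  {$0:0, $1:11, $2:0, $3:14}  ⟨branch taken⟩
[3] or   $1, $2, $0  →  {$0:0, $1:0, $2:0, $3:14}
[4] ori   $3, $2, 7  →  {$0:0, $1:0, $2:0, $3:7}
[5] slti  $3, $1, 4  →  {$0:0, $1:0, $2:0, $3:1}
[6] nor  $3, $2, $3  →  {$0:0, $1:0, $2:0, $3:65534}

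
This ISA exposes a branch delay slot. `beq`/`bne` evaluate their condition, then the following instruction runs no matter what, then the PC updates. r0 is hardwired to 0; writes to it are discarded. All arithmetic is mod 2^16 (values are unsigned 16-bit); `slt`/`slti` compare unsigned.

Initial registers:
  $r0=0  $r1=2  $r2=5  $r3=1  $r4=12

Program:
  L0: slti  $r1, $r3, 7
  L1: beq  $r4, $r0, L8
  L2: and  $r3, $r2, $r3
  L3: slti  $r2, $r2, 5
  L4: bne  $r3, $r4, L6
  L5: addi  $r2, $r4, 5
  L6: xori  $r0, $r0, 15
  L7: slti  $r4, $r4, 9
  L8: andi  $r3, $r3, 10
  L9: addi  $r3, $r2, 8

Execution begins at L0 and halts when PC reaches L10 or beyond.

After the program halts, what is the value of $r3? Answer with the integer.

25

[0] slti  $r1, $r3, 7  →  {$r0:0, $r1:1, $r2:5, $r3:1, $r4:12}
[1] beq  $r4, $r0, L8  →  {$r0:0, $r1:1, $r2:5, $r3:1, $r4:12}  ⟨branch fallthrough⟩
[2] and  $r3, $r2, $r3  →  {$r0:0, $r1:1, $r2:5, $r3:1, $r4:12}
[3] slti  $r2, $r2, 5  →  {$r0:0, $r1:1, $r2:0, $r3:1, $r4:12}
[4] bne  $r3, $r4, L6  →  {$r0:0, $r1:1, $r2:0, $r3:1, $r4:12}  ⟨branch taken⟩
[5] addi  $r2, $r4, 5  →  {$r0:0, $r1:1, $r2:17, $r3:1, $r4:12}
[6] xori  $r0, $r0, 15  →  {$r0:0, $r1:1, $r2:17, $r3:1, $r4:12}
[7] slti  $r4, $r4, 9  →  {$r0:0, $r1:1, $r2:17, $r3:1, $r4:0}
[8] andi  $r3, $r3, 10  →  {$r0:0, $r1:1, $r2:17, $r3:0, $r4:0}
[9] addi  $r3, $r2, 8  →  {$r0:0, $r1:1, $r2:17, $r3:25, $r4:0}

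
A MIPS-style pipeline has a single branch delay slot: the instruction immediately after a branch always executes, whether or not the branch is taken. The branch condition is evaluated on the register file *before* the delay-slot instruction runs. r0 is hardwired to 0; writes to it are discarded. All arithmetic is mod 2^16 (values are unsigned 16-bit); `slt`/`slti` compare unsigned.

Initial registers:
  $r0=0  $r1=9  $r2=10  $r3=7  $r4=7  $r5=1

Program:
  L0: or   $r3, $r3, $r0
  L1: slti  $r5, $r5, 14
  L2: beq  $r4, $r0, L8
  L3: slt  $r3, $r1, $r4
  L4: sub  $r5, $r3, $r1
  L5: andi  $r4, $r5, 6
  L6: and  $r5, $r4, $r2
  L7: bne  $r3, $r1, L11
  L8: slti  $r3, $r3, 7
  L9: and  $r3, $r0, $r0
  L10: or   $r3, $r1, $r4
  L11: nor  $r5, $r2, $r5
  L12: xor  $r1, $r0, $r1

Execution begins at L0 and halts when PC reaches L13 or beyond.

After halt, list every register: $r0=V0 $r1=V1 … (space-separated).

#0 or   $r3, $r3, $r0 ; 0/9/10/7/7/1
#1 slti  $r5, $r5, 14 ; 0/9/10/7/7/1
#2 beq  $r4, $r0, L8 ; 0/9/10/7/7/1 ; →fallthru
#3 slt  $r3, $r1, $r4 ; 0/9/10/0/7/1
#4 sub  $r5, $r3, $r1 ; 0/9/10/0/7/65527
#5 andi  $r4, $r5, 6 ; 0/9/10/0/6/65527
#6 and  $r5, $r4, $r2 ; 0/9/10/0/6/2
#7 bne  $r3, $r1, L11 ; 0/9/10/0/6/2 ; →target
#8 slti  $r3, $r3, 7 ; 0/9/10/1/6/2
#11 nor  $r5, $r2, $r5 ; 0/9/10/1/6/65525
#12 xor  $r1, $r0, $r1 ; 0/9/10/1/6/65525

$r0=0 $r1=9 $r2=10 $r3=1 $r4=6 $r5=65525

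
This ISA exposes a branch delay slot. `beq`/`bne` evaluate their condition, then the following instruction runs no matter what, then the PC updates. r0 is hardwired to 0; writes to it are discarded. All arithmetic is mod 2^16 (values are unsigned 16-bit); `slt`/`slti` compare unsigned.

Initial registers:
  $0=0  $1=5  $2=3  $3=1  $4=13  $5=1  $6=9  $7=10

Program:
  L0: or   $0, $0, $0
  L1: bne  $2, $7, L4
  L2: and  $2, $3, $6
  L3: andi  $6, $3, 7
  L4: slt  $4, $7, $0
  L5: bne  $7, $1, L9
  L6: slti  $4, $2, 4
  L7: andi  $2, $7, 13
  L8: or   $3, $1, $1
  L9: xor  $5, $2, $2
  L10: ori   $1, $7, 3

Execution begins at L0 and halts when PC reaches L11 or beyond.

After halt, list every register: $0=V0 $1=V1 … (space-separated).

  step pc=0: or   $0, $0, $0  regs=(0,5,3,1,13,1,9,10)
  step pc=1: bne  $2, $7, L4  cond=T  regs=(0,5,3,1,13,1,9,10)
  step pc=2: and  $2, $3, $6  regs=(0,5,1,1,13,1,9,10)
  step pc=4: slt  $4, $7, $0  regs=(0,5,1,1,0,1,9,10)
  step pc=5: bne  $7, $1, L9  cond=T  regs=(0,5,1,1,0,1,9,10)
  step pc=6: slti  $4, $2, 4  regs=(0,5,1,1,1,1,9,10)
  step pc=9: xor  $5, $2, $2  regs=(0,5,1,1,1,0,9,10)
  step pc=10: ori   $1, $7, 3  regs=(0,11,1,1,1,0,9,10)

$0=0 $1=11 $2=1 $3=1 $4=1 $5=0 $6=9 $7=10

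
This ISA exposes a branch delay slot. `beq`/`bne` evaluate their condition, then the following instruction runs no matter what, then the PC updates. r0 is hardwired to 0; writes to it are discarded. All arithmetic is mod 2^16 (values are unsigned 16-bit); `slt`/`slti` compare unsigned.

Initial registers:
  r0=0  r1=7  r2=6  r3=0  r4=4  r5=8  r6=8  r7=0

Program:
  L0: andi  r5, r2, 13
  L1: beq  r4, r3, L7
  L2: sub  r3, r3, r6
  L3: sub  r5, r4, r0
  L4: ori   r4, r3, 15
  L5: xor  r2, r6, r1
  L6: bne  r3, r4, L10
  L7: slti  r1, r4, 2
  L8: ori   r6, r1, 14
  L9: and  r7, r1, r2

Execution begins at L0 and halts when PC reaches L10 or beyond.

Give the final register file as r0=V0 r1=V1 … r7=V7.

#0 andi  r5, r2, 13 ; 0/7/6/0/4/4/8/0
#1 beq  r4, r3, L7 ; 0/7/6/0/4/4/8/0 ; →fallthru
#2 sub  r3, r3, r6 ; 0/7/6/65528/4/4/8/0
#3 sub  r5, r4, r0 ; 0/7/6/65528/4/4/8/0
#4 ori   r4, r3, 15 ; 0/7/6/65528/65535/4/8/0
#5 xor  r2, r6, r1 ; 0/7/15/65528/65535/4/8/0
#6 bne  r3, r4, L10 ; 0/7/15/65528/65535/4/8/0 ; →target
#7 slti  r1, r4, 2 ; 0/0/15/65528/65535/4/8/0

r0=0 r1=0 r2=15 r3=65528 r4=65535 r5=4 r6=8 r7=0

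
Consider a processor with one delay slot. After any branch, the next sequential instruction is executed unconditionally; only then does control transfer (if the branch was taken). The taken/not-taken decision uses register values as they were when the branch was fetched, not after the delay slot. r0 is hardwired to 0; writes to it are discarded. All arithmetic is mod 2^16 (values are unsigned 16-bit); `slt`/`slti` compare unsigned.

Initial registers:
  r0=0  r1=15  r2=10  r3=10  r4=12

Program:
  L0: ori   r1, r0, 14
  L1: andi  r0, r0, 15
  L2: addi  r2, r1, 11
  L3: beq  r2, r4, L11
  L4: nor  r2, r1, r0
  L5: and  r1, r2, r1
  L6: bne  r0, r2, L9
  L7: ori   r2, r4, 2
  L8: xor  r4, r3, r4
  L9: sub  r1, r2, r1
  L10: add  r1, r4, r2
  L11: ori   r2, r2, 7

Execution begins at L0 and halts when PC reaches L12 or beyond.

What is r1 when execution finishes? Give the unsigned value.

26

[0] ori   r1, r0, 14  →  {r0:0, r1:14, r2:10, r3:10, r4:12}
[1] andi  r0, r0, 15  →  {r0:0, r1:14, r2:10, r3:10, r4:12}
[2] addi  r2, r1, 11  →  {r0:0, r1:14, r2:25, r3:10, r4:12}
[3] beq  r2, r4, L11  →  {r0:0, r1:14, r2:25, r3:10, r4:12}  ⟨branch fallthrough⟩
[4] nor  r2, r1, r0  →  {r0:0, r1:14, r2:65521, r3:10, r4:12}
[5] and  r1, r2, r1  →  {r0:0, r1:0, r2:65521, r3:10, r4:12}
[6] bne  r0, r2, L9  →  {r0:0, r1:0, r2:65521, r3:10, r4:12}  ⟨branch taken⟩
[7] ori   r2, r4, 2  →  {r0:0, r1:0, r2:14, r3:10, r4:12}
[9] sub  r1, r2, r1  →  {r0:0, r1:14, r2:14, r3:10, r4:12}
[10] add  r1, r4, r2  →  {r0:0, r1:26, r2:14, r3:10, r4:12}
[11] ori   r2, r2, 7  →  {r0:0, r1:26, r2:15, r3:10, r4:12}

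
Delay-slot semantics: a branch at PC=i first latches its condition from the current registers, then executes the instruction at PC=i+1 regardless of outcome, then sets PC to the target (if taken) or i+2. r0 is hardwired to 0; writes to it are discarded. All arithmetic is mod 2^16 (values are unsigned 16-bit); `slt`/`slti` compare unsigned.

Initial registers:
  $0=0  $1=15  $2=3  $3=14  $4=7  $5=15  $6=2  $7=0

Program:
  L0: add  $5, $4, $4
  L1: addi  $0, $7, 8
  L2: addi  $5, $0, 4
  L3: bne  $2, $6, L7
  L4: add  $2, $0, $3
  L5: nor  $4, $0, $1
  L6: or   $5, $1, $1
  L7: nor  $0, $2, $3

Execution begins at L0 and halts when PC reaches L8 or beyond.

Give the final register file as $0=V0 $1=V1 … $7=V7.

#0 add  $5, $4, $4 ; 0/15/3/14/7/14/2/0
#1 addi  $0, $7, 8 ; 0/15/3/14/7/14/2/0
#2 addi  $5, $0, 4 ; 0/15/3/14/7/4/2/0
#3 bne  $2, $6, L7 ; 0/15/3/14/7/4/2/0 ; →target
#4 add  $2, $0, $3 ; 0/15/14/14/7/4/2/0
#7 nor  $0, $2, $3 ; 0/15/14/14/7/4/2/0

$0=0 $1=15 $2=14 $3=14 $4=7 $5=4 $6=2 $7=0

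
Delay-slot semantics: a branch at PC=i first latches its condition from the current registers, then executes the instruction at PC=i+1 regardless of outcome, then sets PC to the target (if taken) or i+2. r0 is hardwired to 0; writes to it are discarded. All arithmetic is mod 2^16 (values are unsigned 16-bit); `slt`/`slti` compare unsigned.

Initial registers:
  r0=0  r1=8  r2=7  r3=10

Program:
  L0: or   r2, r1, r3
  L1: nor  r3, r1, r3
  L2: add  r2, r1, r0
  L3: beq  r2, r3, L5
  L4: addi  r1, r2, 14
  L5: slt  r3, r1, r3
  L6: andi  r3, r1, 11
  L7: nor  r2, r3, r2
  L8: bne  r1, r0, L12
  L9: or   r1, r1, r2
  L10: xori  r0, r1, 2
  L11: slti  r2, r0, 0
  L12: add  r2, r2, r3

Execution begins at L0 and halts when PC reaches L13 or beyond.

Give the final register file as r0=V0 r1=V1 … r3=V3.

  step pc=0: or   r2, r1, r3  regs=(0,8,10,10)
  step pc=1: nor  r3, r1, r3  regs=(0,8,10,65525)
  step pc=2: add  r2, r1, r0  regs=(0,8,8,65525)
  step pc=3: beq  r2, r3, L5  cond=F  regs=(0,8,8,65525)
  step pc=4: addi  r1, r2, 14  regs=(0,22,8,65525)
  step pc=5: slt  r3, r1, r3  regs=(0,22,8,1)
  step pc=6: andi  r3, r1, 11  regs=(0,22,8,2)
  step pc=7: nor  r2, r3, r2  regs=(0,22,65525,2)
  step pc=8: bne  r1, r0, L12  cond=T  regs=(0,22,65525,2)
  step pc=9: or   r1, r1, r2  regs=(0,65527,65525,2)
  step pc=12: add  r2, r2, r3  regs=(0,65527,65527,2)

r0=0 r1=65527 r2=65527 r3=2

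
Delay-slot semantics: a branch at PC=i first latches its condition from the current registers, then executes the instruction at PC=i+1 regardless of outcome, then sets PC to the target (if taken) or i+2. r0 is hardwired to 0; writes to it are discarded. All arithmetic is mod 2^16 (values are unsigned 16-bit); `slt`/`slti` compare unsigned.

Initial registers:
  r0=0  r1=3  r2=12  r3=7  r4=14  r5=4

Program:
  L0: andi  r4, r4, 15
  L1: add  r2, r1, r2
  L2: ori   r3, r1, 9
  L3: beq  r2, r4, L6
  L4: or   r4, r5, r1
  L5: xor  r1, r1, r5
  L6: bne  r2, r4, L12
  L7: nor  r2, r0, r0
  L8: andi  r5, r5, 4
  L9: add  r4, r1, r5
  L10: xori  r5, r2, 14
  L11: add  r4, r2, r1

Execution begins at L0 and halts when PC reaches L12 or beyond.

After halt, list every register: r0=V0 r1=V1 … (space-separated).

r0=0 r1=7 r2=65535 r3=11 r4=7 r5=4

#0 andi  r4, r4, 15 ; 0/3/12/7/14/4
#1 add  r2, r1, r2 ; 0/3/15/7/14/4
#2 ori   r3, r1, 9 ; 0/3/15/11/14/4
#3 beq  r2, r4, L6 ; 0/3/15/11/14/4 ; →fallthru
#4 or   r4, r5, r1 ; 0/3/15/11/7/4
#5 xor  r1, r1, r5 ; 0/7/15/11/7/4
#6 bne  r2, r4, L12 ; 0/7/15/11/7/4 ; →target
#7 nor  r2, r0, r0 ; 0/7/65535/11/7/4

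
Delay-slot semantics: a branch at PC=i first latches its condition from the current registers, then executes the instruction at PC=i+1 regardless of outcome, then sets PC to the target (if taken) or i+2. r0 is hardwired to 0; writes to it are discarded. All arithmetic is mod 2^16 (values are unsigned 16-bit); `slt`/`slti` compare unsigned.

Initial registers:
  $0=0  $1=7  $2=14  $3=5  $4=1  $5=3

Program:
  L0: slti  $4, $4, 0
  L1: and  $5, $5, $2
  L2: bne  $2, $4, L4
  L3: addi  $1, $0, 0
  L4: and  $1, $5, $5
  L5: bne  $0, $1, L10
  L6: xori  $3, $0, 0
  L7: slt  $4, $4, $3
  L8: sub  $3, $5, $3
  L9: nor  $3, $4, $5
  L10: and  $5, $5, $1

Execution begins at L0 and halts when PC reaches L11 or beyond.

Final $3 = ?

  step pc=0: slti  $4, $4, 0  regs=(0,7,14,5,0,3)
  step pc=1: and  $5, $5, $2  regs=(0,7,14,5,0,2)
  step pc=2: bne  $2, $4, L4  cond=T  regs=(0,7,14,5,0,2)
  step pc=3: addi  $1, $0, 0  regs=(0,0,14,5,0,2)
  step pc=4: and  $1, $5, $5  regs=(0,2,14,5,0,2)
  step pc=5: bne  $0, $1, L10  cond=T  regs=(0,2,14,5,0,2)
  step pc=6: xori  $3, $0, 0  regs=(0,2,14,0,0,2)
  step pc=10: and  $5, $5, $1  regs=(0,2,14,0,0,2)

0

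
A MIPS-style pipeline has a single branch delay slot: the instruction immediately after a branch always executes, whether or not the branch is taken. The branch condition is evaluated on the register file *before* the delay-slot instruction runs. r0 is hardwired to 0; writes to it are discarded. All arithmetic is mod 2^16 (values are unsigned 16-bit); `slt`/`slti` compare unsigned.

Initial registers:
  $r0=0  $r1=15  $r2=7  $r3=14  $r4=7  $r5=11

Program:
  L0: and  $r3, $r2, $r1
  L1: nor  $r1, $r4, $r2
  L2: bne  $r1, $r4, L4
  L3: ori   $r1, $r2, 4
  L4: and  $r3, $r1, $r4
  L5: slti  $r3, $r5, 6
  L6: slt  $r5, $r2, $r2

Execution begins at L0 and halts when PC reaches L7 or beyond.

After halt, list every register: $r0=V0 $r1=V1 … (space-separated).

PC=0  and  $r3, $r2, $r1     | $r0=0 $r1=15 $r2=7 $r3=7 $r4=7 $r5=11
PC=1  nor  $r1, $r4, $r2     | $r0=0 $r1=65528 $r2=7 $r3=7 $r4=7 $r5=11
PC=2  bne  $r1, $r4, L4      | $r0=0 $r1=65528 $r2=7 $r3=7 $r4=7 $r5=11  [TAKEN]
PC=3  ori   $r1, $r2, 4      | $r0=0 $r1=7 $r2=7 $r3=7 $r4=7 $r5=11
PC=4  and  $r3, $r1, $r4     | $r0=0 $r1=7 $r2=7 $r3=7 $r4=7 $r5=11
PC=5  slti  $r3, $r5, 6      | $r0=0 $r1=7 $r2=7 $r3=0 $r4=7 $r5=11
PC=6  slt  $r5, $r2, $r2     | $r0=0 $r1=7 $r2=7 $r3=0 $r4=7 $r5=0

$r0=0 $r1=7 $r2=7 $r3=0 $r4=7 $r5=0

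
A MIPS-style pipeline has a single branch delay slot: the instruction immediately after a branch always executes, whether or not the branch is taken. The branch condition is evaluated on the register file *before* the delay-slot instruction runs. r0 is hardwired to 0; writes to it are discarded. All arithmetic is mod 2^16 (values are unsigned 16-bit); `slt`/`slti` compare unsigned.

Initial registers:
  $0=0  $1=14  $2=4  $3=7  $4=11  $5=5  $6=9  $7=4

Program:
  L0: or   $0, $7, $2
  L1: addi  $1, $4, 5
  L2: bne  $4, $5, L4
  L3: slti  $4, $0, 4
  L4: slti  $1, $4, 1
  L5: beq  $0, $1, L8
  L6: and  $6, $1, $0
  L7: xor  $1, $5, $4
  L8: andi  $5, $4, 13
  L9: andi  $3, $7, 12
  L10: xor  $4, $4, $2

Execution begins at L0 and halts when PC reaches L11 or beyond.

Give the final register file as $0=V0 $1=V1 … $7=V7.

$0=0 $1=0 $2=4 $3=4 $4=5 $5=1 $6=0 $7=4

PC=0  or   $0, $7, $2        | $0=0 $1=14 $2=4 $3=7 $4=11 $5=5 $6=9 $7=4
PC=1  addi  $1, $4, 5        | $0=0 $1=16 $2=4 $3=7 $4=11 $5=5 $6=9 $7=4
PC=2  bne  $4, $5, L4        | $0=0 $1=16 $2=4 $3=7 $4=11 $5=5 $6=9 $7=4  [TAKEN]
PC=3  slti  $4, $0, 4        | $0=0 $1=16 $2=4 $3=7 $4=1 $5=5 $6=9 $7=4
PC=4  slti  $1, $4, 1        | $0=0 $1=0 $2=4 $3=7 $4=1 $5=5 $6=9 $7=4
PC=5  beq  $0, $1, L8        | $0=0 $1=0 $2=4 $3=7 $4=1 $5=5 $6=9 $7=4  [TAKEN]
PC=6  and  $6, $1, $0        | $0=0 $1=0 $2=4 $3=7 $4=1 $5=5 $6=0 $7=4
PC=8  andi  $5, $4, 13       | $0=0 $1=0 $2=4 $3=7 $4=1 $5=1 $6=0 $7=4
PC=9  andi  $3, $7, 12       | $0=0 $1=0 $2=4 $3=4 $4=1 $5=1 $6=0 $7=4
PC=10 xor  $4, $4, $2        | $0=0 $1=0 $2=4 $3=4 $4=5 $5=1 $6=0 $7=4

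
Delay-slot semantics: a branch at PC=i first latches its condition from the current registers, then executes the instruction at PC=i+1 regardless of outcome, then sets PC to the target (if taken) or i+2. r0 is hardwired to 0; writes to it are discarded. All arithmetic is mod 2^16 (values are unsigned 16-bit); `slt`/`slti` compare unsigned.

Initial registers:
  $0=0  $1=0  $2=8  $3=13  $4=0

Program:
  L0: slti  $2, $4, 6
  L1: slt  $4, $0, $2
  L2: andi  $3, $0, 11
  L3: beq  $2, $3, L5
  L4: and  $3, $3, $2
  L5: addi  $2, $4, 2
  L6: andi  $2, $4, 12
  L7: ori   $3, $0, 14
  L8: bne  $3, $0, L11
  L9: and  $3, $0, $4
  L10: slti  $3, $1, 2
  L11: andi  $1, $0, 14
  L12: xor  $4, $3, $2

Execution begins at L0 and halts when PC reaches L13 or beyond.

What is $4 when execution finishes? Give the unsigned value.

[0] slti  $2, $4, 6  →  {$0:0, $1:0, $2:1, $3:13, $4:0}
[1] slt  $4, $0, $2  →  {$0:0, $1:0, $2:1, $3:13, $4:1}
[2] andi  $3, $0, 11  →  {$0:0, $1:0, $2:1, $3:0, $4:1}
[3] beq  $2, $3, L5  →  {$0:0, $1:0, $2:1, $3:0, $4:1}  ⟨branch fallthrough⟩
[4] and  $3, $3, $2  →  {$0:0, $1:0, $2:1, $3:0, $4:1}
[5] addi  $2, $4, 2  →  {$0:0, $1:0, $2:3, $3:0, $4:1}
[6] andi  $2, $4, 12  →  {$0:0, $1:0, $2:0, $3:0, $4:1}
[7] ori   $3, $0, 14  →  {$0:0, $1:0, $2:0, $3:14, $4:1}
[8] bne  $3, $0, L11  →  {$0:0, $1:0, $2:0, $3:14, $4:1}  ⟨branch taken⟩
[9] and  $3, $0, $4  →  {$0:0, $1:0, $2:0, $3:0, $4:1}
[11] andi  $1, $0, 14  →  {$0:0, $1:0, $2:0, $3:0, $4:1}
[12] xor  $4, $3, $2  →  {$0:0, $1:0, $2:0, $3:0, $4:0}

0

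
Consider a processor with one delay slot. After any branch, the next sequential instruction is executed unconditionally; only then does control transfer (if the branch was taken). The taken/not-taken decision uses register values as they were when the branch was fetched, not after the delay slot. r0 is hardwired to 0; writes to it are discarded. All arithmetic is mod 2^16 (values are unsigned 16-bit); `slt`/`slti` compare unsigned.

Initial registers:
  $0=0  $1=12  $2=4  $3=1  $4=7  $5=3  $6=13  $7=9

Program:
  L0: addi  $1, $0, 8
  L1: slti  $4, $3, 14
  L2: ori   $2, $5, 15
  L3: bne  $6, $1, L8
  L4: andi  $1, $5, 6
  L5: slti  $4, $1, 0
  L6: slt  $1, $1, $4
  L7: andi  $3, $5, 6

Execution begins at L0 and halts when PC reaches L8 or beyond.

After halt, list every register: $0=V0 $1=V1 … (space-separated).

PC=0  addi  $1, $0, 8        | $0=0 $1=8 $2=4 $3=1 $4=7 $5=3 $6=13 $7=9
PC=1  slti  $4, $3, 14       | $0=0 $1=8 $2=4 $3=1 $4=1 $5=3 $6=13 $7=9
PC=2  ori   $2, $5, 15       | $0=0 $1=8 $2=15 $3=1 $4=1 $5=3 $6=13 $7=9
PC=3  bne  $6, $1, L8        | $0=0 $1=8 $2=15 $3=1 $4=1 $5=3 $6=13 $7=9  [TAKEN]
PC=4  andi  $1, $5, 6        | $0=0 $1=2 $2=15 $3=1 $4=1 $5=3 $6=13 $7=9

$0=0 $1=2 $2=15 $3=1 $4=1 $5=3 $6=13 $7=9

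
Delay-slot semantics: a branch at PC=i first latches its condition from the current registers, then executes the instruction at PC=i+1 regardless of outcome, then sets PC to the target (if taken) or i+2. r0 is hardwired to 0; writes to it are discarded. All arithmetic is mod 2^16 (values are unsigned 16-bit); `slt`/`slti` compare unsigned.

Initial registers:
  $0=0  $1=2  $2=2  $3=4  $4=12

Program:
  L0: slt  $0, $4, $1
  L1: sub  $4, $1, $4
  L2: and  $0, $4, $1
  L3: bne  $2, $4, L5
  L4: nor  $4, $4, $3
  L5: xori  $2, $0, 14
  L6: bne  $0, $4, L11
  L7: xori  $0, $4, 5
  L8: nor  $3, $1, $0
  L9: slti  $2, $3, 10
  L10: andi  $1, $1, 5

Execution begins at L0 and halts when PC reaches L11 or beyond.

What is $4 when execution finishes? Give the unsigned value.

#0 slt  $0, $4, $1 ; 0/2/2/4/12
#1 sub  $4, $1, $4 ; 0/2/2/4/65526
#2 and  $0, $4, $1 ; 0/2/2/4/65526
#3 bne  $2, $4, L5 ; 0/2/2/4/65526 ; →target
#4 nor  $4, $4, $3 ; 0/2/2/4/9
#5 xori  $2, $0, 14 ; 0/2/14/4/9
#6 bne  $0, $4, L11 ; 0/2/14/4/9 ; →target
#7 xori  $0, $4, 5 ; 0/2/14/4/9

9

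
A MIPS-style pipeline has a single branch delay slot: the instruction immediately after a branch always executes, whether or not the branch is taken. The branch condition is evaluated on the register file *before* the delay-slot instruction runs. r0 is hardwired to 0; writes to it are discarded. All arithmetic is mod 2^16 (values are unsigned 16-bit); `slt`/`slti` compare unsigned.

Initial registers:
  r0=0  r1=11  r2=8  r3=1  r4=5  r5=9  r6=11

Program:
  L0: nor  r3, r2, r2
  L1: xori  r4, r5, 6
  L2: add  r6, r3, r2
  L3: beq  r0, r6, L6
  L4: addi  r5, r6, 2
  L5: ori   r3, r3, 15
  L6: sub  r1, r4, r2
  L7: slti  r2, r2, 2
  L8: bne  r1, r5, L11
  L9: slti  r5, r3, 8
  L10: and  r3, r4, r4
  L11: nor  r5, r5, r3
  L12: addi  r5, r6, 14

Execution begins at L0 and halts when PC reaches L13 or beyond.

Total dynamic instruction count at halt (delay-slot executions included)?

PC=0  nor  r3, r2, r2        | r0=0 r1=11 r2=8 r3=65527 r4=5 r5=9 r6=11
PC=1  xori  r4, r5, 6        | r0=0 r1=11 r2=8 r3=65527 r4=15 r5=9 r6=11
PC=2  add  r6, r3, r2        | r0=0 r1=11 r2=8 r3=65527 r4=15 r5=9 r6=65535
PC=3  beq  r0, r6, L6        | r0=0 r1=11 r2=8 r3=65527 r4=15 r5=9 r6=65535  [not taken]
PC=4  addi  r5, r6, 2        | r0=0 r1=11 r2=8 r3=65527 r4=15 r5=1 r6=65535
PC=5  ori   r3, r3, 15       | r0=0 r1=11 r2=8 r3=65535 r4=15 r5=1 r6=65535
PC=6  sub  r1, r4, r2        | r0=0 r1=7 r2=8 r3=65535 r4=15 r5=1 r6=65535
PC=7  slti  r2, r2, 2        | r0=0 r1=7 r2=0 r3=65535 r4=15 r5=1 r6=65535
PC=8  bne  r1, r5, L11       | r0=0 r1=7 r2=0 r3=65535 r4=15 r5=1 r6=65535  [TAKEN]
PC=9  slti  r5, r3, 8        | r0=0 r1=7 r2=0 r3=65535 r4=15 r5=0 r6=65535
PC=11 nor  r5, r5, r3        | r0=0 r1=7 r2=0 r3=65535 r4=15 r5=0 r6=65535
PC=12 addi  r5, r6, 14       | r0=0 r1=7 r2=0 r3=65535 r4=15 r5=13 r6=65535

12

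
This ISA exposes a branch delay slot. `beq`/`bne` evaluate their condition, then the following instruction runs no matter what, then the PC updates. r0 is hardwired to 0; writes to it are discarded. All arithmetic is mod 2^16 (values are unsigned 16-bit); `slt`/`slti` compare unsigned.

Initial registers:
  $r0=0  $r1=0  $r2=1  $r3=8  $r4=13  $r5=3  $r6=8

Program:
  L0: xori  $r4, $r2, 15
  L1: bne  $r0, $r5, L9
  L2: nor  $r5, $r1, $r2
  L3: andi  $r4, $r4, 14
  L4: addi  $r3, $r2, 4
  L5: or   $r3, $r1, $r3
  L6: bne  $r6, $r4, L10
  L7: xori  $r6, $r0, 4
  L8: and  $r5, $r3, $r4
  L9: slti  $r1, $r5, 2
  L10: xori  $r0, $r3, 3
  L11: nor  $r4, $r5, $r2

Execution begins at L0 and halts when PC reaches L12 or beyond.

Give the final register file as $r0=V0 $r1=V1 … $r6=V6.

#0 xori  $r4, $r2, 15 ; 0/0/1/8/14/3/8
#1 bne  $r0, $r5, L9 ; 0/0/1/8/14/3/8 ; →target
#2 nor  $r5, $r1, $r2 ; 0/0/1/8/14/65534/8
#9 slti  $r1, $r5, 2 ; 0/0/1/8/14/65534/8
#10 xori  $r0, $r3, 3 ; 0/0/1/8/14/65534/8
#11 nor  $r4, $r5, $r2 ; 0/0/1/8/0/65534/8

$r0=0 $r1=0 $r2=1 $r3=8 $r4=0 $r5=65534 $r6=8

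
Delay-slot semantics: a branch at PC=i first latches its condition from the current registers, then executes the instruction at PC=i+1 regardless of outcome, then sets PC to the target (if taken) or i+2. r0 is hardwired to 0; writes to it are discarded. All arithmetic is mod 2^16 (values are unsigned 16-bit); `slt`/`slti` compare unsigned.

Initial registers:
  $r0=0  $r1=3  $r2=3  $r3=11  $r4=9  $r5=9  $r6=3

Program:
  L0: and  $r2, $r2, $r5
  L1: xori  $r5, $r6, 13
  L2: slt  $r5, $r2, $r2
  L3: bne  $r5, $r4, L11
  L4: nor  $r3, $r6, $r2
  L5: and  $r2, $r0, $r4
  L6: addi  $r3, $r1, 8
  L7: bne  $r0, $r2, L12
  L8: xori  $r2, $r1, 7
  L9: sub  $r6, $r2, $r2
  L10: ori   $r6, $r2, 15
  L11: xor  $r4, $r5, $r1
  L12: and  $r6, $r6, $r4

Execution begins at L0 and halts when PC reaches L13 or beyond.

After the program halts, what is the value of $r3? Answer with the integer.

65532

[0] and  $r2, $r2, $r5  →  {$r0:0, $r1:3, $r2:1, $r3:11, $r4:9, $r5:9, $r6:3}
[1] xori  $r5, $r6, 13  →  {$r0:0, $r1:3, $r2:1, $r3:11, $r4:9, $r5:14, $r6:3}
[2] slt  $r5, $r2, $r2  →  {$r0:0, $r1:3, $r2:1, $r3:11, $r4:9, $r5:0, $r6:3}
[3] bne  $r5, $r4, L11  →  {$r0:0, $r1:3, $r2:1, $r3:11, $r4:9, $r5:0, $r6:3}  ⟨branch taken⟩
[4] nor  $r3, $r6, $r2  →  {$r0:0, $r1:3, $r2:1, $r3:65532, $r4:9, $r5:0, $r6:3}
[11] xor  $r4, $r5, $r1  →  {$r0:0, $r1:3, $r2:1, $r3:65532, $r4:3, $r5:0, $r6:3}
[12] and  $r6, $r6, $r4  →  {$r0:0, $r1:3, $r2:1, $r3:65532, $r4:3, $r5:0, $r6:3}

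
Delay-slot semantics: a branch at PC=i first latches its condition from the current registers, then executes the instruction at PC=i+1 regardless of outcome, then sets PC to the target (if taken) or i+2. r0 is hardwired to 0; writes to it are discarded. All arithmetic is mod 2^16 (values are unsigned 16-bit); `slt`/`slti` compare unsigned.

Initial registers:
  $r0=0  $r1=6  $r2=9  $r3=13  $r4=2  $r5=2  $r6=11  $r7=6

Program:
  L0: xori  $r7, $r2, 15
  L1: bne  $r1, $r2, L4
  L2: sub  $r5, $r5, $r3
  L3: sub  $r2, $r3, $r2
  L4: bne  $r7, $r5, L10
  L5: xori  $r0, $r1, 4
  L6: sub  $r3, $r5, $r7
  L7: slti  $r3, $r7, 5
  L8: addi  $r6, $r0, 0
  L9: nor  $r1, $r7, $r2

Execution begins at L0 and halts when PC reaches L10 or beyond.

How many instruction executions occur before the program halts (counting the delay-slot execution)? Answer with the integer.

5

PC=0  xori  $r7, $r2, 15     | $r0=0 $r1=6 $r2=9 $r3=13 $r4=2 $r5=2 $r6=11 $r7=6
PC=1  bne  $r1, $r2, L4      | $r0=0 $r1=6 $r2=9 $r3=13 $r4=2 $r5=2 $r6=11 $r7=6  [TAKEN]
PC=2  sub  $r5, $r5, $r3     | $r0=0 $r1=6 $r2=9 $r3=13 $r4=2 $r5=65525 $r6=11 $r7=6
PC=4  bne  $r7, $r5, L10     | $r0=0 $r1=6 $r2=9 $r3=13 $r4=2 $r5=65525 $r6=11 $r7=6  [TAKEN]
PC=5  xori  $r0, $r1, 4      | $r0=0 $r1=6 $r2=9 $r3=13 $r4=2 $r5=65525 $r6=11 $r7=6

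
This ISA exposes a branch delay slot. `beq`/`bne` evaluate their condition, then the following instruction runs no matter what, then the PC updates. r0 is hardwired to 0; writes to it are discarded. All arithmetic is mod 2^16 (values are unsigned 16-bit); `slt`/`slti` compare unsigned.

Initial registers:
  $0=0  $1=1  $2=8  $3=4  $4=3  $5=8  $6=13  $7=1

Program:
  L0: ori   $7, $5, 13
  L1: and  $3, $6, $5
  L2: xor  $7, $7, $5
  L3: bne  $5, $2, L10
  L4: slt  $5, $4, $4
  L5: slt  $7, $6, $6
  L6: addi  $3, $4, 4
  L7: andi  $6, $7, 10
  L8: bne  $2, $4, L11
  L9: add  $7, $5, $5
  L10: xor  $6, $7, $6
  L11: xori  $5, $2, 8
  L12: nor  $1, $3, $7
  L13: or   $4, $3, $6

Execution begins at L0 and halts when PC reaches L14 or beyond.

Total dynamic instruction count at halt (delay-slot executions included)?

13

  step pc=0: ori   $7, $5, 13  regs=(0,1,8,4,3,8,13,13)
  step pc=1: and  $3, $6, $5  regs=(0,1,8,8,3,8,13,13)
  step pc=2: xor  $7, $7, $5  regs=(0,1,8,8,3,8,13,5)
  step pc=3: bne  $5, $2, L10  cond=F  regs=(0,1,8,8,3,8,13,5)
  step pc=4: slt  $5, $4, $4  regs=(0,1,8,8,3,0,13,5)
  step pc=5: slt  $7, $6, $6  regs=(0,1,8,8,3,0,13,0)
  step pc=6: addi  $3, $4, 4  regs=(0,1,8,7,3,0,13,0)
  step pc=7: andi  $6, $7, 10  regs=(0,1,8,7,3,0,0,0)
  step pc=8: bne  $2, $4, L11  cond=T  regs=(0,1,8,7,3,0,0,0)
  step pc=9: add  $7, $5, $5  regs=(0,1,8,7,3,0,0,0)
  step pc=11: xori  $5, $2, 8  regs=(0,1,8,7,3,0,0,0)
  step pc=12: nor  $1, $3, $7  regs=(0,65528,8,7,3,0,0,0)
  step pc=13: or   $4, $3, $6  regs=(0,65528,8,7,7,0,0,0)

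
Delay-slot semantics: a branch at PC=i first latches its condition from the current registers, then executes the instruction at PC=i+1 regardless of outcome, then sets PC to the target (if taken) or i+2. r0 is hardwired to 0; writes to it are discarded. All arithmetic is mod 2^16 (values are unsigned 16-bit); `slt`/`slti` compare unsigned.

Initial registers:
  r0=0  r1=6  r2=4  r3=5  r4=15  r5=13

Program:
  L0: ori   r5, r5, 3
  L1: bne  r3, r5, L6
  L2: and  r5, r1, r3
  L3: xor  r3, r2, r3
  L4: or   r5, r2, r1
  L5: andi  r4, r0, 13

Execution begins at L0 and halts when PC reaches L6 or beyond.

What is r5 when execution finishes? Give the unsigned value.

4

#0 ori   r5, r5, 3 ; 0/6/4/5/15/15
#1 bne  r3, r5, L6 ; 0/6/4/5/15/15 ; →target
#2 and  r5, r1, r3 ; 0/6/4/5/15/4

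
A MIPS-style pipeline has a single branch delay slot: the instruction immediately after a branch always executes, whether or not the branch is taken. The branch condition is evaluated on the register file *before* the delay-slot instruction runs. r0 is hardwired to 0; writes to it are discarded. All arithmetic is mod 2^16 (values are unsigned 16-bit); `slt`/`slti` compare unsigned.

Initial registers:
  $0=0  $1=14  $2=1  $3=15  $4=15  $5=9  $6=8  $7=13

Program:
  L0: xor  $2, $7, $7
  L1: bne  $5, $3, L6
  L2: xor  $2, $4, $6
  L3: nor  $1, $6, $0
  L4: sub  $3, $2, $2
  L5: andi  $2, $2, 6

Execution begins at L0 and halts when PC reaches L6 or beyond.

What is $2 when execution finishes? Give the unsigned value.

#0 xor  $2, $7, $7 ; 0/14/0/15/15/9/8/13
#1 bne  $5, $3, L6 ; 0/14/0/15/15/9/8/13 ; →target
#2 xor  $2, $4, $6 ; 0/14/7/15/15/9/8/13

7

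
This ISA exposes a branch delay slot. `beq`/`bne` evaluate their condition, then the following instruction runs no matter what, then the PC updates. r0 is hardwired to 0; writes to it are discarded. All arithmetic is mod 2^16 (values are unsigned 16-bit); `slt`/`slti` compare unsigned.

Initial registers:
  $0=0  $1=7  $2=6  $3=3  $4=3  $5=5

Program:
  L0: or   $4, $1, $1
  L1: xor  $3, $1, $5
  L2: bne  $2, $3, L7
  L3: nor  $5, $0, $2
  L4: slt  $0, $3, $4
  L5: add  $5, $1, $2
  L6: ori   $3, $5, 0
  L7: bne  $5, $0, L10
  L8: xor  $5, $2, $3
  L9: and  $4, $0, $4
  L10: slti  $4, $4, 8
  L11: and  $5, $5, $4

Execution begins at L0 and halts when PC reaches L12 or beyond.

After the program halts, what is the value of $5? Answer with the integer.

[0] or   $4, $1, $1  →  {$0:0, $1:7, $2:6, $3:3, $4:7, $5:5}
[1] xor  $3, $1, $5  →  {$0:0, $1:7, $2:6, $3:2, $4:7, $5:5}
[2] bne  $2, $3, L7  →  {$0:0, $1:7, $2:6, $3:2, $4:7, $5:5}  ⟨branch taken⟩
[3] nor  $5, $0, $2  →  {$0:0, $1:7, $2:6, $3:2, $4:7, $5:65529}
[7] bne  $5, $0, L10  →  {$0:0, $1:7, $2:6, $3:2, $4:7, $5:65529}  ⟨branch taken⟩
[8] xor  $5, $2, $3  →  {$0:0, $1:7, $2:6, $3:2, $4:7, $5:4}
[10] slti  $4, $4, 8  →  {$0:0, $1:7, $2:6, $3:2, $4:1, $5:4}
[11] and  $5, $5, $4  →  {$0:0, $1:7, $2:6, $3:2, $4:1, $5:0}

0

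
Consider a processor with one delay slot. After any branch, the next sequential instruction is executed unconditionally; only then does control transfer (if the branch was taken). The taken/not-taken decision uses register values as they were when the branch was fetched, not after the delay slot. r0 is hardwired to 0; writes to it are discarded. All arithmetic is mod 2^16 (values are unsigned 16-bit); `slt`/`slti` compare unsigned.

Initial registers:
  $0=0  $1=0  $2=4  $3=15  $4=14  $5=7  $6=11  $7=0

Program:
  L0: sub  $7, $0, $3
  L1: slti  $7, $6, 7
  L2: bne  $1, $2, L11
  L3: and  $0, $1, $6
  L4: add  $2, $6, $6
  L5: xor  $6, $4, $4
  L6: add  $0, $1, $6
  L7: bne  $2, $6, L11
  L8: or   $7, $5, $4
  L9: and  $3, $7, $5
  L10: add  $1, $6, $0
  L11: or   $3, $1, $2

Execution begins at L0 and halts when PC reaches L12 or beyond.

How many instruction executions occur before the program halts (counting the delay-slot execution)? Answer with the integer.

#0 sub  $7, $0, $3 ; 0/0/4/15/14/7/11/65521
#1 slti  $7, $6, 7 ; 0/0/4/15/14/7/11/0
#2 bne  $1, $2, L11 ; 0/0/4/15/14/7/11/0 ; →target
#3 and  $0, $1, $6 ; 0/0/4/15/14/7/11/0
#11 or   $3, $1, $2 ; 0/0/4/4/14/7/11/0

5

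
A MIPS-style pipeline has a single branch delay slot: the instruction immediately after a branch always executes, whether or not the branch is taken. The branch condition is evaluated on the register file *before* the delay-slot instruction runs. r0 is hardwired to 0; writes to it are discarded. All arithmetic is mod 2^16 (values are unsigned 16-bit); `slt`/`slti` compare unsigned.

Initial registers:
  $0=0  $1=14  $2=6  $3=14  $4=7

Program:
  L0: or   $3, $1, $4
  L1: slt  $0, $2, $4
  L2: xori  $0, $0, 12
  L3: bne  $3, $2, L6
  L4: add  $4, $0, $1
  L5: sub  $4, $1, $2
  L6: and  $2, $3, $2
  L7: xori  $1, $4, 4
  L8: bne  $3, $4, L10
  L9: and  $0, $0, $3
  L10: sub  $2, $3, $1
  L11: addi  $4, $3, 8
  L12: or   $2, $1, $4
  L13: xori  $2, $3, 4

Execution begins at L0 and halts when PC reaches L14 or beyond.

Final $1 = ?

10

#0 or   $3, $1, $4 ; 0/14/6/15/7
#1 slt  $0, $2, $4 ; 0/14/6/15/7
#2 xori  $0, $0, 12 ; 0/14/6/15/7
#3 bne  $3, $2, L6 ; 0/14/6/15/7 ; →target
#4 add  $4, $0, $1 ; 0/14/6/15/14
#6 and  $2, $3, $2 ; 0/14/6/15/14
#7 xori  $1, $4, 4 ; 0/10/6/15/14
#8 bne  $3, $4, L10 ; 0/10/6/15/14 ; →target
#9 and  $0, $0, $3 ; 0/10/6/15/14
#10 sub  $2, $3, $1 ; 0/10/5/15/14
#11 addi  $4, $3, 8 ; 0/10/5/15/23
#12 or   $2, $1, $4 ; 0/10/31/15/23
#13 xori  $2, $3, 4 ; 0/10/11/15/23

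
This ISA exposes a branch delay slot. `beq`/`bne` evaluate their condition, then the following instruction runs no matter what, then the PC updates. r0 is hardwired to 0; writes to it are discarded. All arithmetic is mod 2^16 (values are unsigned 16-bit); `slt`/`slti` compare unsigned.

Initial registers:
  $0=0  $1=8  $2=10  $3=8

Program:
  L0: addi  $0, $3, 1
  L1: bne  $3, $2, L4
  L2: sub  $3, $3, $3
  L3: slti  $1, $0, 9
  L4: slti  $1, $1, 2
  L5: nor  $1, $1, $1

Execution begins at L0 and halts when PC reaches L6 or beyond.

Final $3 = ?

[0] addi  $0, $3, 1  →  {$0:0, $1:8, $2:10, $3:8}
[1] bne  $3, $2, L4  →  {$0:0, $1:8, $2:10, $3:8}  ⟨branch taken⟩
[2] sub  $3, $3, $3  →  {$0:0, $1:8, $2:10, $3:0}
[4] slti  $1, $1, 2  →  {$0:0, $1:0, $2:10, $3:0}
[5] nor  $1, $1, $1  →  {$0:0, $1:65535, $2:10, $3:0}

0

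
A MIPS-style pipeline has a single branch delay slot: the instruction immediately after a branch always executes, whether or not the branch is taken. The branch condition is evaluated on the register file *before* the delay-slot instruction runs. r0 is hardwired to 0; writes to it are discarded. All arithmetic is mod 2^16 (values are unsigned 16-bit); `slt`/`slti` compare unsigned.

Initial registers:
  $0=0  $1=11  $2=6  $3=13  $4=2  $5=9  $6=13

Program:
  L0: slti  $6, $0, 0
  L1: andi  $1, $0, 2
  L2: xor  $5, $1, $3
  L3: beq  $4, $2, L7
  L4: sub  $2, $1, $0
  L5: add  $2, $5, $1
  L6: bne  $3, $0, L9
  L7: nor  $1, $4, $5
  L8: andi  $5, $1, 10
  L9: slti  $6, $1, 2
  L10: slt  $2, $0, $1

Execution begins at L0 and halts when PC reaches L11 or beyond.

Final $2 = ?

1

#0 slti  $6, $0, 0 ; 0/11/6/13/2/9/0
#1 andi  $1, $0, 2 ; 0/0/6/13/2/9/0
#2 xor  $5, $1, $3 ; 0/0/6/13/2/13/0
#3 beq  $4, $2, L7 ; 0/0/6/13/2/13/0 ; →fallthru
#4 sub  $2, $1, $0 ; 0/0/0/13/2/13/0
#5 add  $2, $5, $1 ; 0/0/13/13/2/13/0
#6 bne  $3, $0, L9 ; 0/0/13/13/2/13/0 ; →target
#7 nor  $1, $4, $5 ; 0/65520/13/13/2/13/0
#9 slti  $6, $1, 2 ; 0/65520/13/13/2/13/0
#10 slt  $2, $0, $1 ; 0/65520/1/13/2/13/0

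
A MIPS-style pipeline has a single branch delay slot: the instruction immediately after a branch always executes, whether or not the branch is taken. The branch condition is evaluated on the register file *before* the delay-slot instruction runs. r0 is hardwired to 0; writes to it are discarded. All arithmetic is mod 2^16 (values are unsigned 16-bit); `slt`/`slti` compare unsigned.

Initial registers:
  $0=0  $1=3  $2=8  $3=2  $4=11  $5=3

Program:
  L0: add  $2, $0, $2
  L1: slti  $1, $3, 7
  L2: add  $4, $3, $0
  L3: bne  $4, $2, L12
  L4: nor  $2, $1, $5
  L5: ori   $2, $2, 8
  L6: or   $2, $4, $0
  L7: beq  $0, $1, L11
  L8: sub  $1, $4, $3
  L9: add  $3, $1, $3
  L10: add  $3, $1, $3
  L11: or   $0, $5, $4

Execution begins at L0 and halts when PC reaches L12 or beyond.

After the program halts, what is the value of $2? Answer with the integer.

65532

PC=0  add  $2, $0, $2        | $0=0 $1=3 $2=8 $3=2 $4=11 $5=3
PC=1  slti  $1, $3, 7        | $0=0 $1=1 $2=8 $3=2 $4=11 $5=3
PC=2  add  $4, $3, $0        | $0=0 $1=1 $2=8 $3=2 $4=2 $5=3
PC=3  bne  $4, $2, L12       | $0=0 $1=1 $2=8 $3=2 $4=2 $5=3  [TAKEN]
PC=4  nor  $2, $1, $5        | $0=0 $1=1 $2=65532 $3=2 $4=2 $5=3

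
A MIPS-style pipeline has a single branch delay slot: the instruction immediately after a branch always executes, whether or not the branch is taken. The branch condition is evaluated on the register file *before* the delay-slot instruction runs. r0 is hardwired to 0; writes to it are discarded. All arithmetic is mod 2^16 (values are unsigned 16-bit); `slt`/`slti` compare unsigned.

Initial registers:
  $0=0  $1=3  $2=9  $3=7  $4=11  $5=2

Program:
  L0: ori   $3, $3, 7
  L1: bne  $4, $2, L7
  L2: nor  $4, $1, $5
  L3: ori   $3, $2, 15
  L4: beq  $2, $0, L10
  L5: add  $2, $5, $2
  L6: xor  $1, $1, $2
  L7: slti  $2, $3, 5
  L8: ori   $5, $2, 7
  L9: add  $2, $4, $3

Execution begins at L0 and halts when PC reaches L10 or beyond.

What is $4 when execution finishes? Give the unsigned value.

PC=0  ori   $3, $3, 7        | $0=0 $1=3 $2=9 $3=7 $4=11 $5=2
PC=1  bne  $4, $2, L7        | $0=0 $1=3 $2=9 $3=7 $4=11 $5=2  [TAKEN]
PC=2  nor  $4, $1, $5        | $0=0 $1=3 $2=9 $3=7 $4=65532 $5=2
PC=7  slti  $2, $3, 5        | $0=0 $1=3 $2=0 $3=7 $4=65532 $5=2
PC=8  ori   $5, $2, 7        | $0=0 $1=3 $2=0 $3=7 $4=65532 $5=7
PC=9  add  $2, $4, $3        | $0=0 $1=3 $2=3 $3=7 $4=65532 $5=7

65532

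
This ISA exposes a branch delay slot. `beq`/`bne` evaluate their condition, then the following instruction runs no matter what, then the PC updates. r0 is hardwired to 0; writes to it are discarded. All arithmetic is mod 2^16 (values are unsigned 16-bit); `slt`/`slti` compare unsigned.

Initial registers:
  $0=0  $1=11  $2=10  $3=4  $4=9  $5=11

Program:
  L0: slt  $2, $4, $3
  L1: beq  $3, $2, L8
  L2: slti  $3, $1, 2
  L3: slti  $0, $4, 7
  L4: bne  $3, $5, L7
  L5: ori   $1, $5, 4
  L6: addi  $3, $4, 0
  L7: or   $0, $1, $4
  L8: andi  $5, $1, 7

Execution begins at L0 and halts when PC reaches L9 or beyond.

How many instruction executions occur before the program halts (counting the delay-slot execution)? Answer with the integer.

8

  step pc=0: slt  $2, $4, $3  regs=(0,11,0,4,9,11)
  step pc=1: beq  $3, $2, L8  cond=F  regs=(0,11,0,4,9,11)
  step pc=2: slti  $3, $1, 2  regs=(0,11,0,0,9,11)
  step pc=3: slti  $0, $4, 7  regs=(0,11,0,0,9,11)
  step pc=4: bne  $3, $5, L7  cond=T  regs=(0,11,0,0,9,11)
  step pc=5: ori   $1, $5, 4  regs=(0,15,0,0,9,11)
  step pc=7: or   $0, $1, $4  regs=(0,15,0,0,9,11)
  step pc=8: andi  $5, $1, 7  regs=(0,15,0,0,9,7)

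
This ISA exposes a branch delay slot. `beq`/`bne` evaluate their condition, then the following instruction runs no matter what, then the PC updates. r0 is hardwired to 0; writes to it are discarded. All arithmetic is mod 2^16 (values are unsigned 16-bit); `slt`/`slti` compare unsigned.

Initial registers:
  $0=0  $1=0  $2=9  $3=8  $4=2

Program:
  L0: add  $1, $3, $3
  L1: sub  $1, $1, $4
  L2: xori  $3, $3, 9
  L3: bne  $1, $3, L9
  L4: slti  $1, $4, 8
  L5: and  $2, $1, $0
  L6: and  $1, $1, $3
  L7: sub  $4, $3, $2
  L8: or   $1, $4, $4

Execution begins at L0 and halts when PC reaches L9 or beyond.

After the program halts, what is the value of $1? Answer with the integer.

[0] add  $1, $3, $3  →  {$0:0, $1:16, $2:9, $3:8, $4:2}
[1] sub  $1, $1, $4  →  {$0:0, $1:14, $2:9, $3:8, $4:2}
[2] xori  $3, $3, 9  →  {$0:0, $1:14, $2:9, $3:1, $4:2}
[3] bne  $1, $3, L9  →  {$0:0, $1:14, $2:9, $3:1, $4:2}  ⟨branch taken⟩
[4] slti  $1, $4, 8  →  {$0:0, $1:1, $2:9, $3:1, $4:2}

1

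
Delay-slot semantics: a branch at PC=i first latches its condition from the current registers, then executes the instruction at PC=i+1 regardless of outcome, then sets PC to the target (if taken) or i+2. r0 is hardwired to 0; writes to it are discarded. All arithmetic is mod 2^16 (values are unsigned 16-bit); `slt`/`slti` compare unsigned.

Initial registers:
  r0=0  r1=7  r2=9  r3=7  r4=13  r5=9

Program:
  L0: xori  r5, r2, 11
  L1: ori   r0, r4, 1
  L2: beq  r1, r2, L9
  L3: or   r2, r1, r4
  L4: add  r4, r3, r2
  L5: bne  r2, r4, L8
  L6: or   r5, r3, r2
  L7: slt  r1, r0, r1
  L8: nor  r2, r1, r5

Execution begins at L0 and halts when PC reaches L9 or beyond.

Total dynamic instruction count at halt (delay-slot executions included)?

8

  step pc=0: xori  r5, r2, 11  regs=(0,7,9,7,13,2)
  step pc=1: ori   r0, r4, 1  regs=(0,7,9,7,13,2)
  step pc=2: beq  r1, r2, L9  cond=F  regs=(0,7,9,7,13,2)
  step pc=3: or   r2, r1, r4  regs=(0,7,15,7,13,2)
  step pc=4: add  r4, r3, r2  regs=(0,7,15,7,22,2)
  step pc=5: bne  r2, r4, L8  cond=T  regs=(0,7,15,7,22,2)
  step pc=6: or   r5, r3, r2  regs=(0,7,15,7,22,15)
  step pc=8: nor  r2, r1, r5  regs=(0,7,65520,7,22,15)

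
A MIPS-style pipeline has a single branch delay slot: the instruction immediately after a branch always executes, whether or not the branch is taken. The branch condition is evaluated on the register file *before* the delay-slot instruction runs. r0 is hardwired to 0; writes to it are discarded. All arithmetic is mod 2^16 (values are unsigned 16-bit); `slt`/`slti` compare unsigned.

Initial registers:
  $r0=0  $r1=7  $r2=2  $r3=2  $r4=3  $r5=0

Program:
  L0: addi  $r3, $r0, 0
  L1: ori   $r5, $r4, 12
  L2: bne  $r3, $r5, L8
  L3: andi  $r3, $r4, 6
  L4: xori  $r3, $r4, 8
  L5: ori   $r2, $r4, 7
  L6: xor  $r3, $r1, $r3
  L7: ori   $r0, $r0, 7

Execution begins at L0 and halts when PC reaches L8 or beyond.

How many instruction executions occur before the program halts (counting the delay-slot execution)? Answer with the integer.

[0] addi  $r3, $r0, 0  →  {$r0:0, $r1:7, $r2:2, $r3:0, $r4:3, $r5:0}
[1] ori   $r5, $r4, 12  →  {$r0:0, $r1:7, $r2:2, $r3:0, $r4:3, $r5:15}
[2] bne  $r3, $r5, L8  →  {$r0:0, $r1:7, $r2:2, $r3:0, $r4:3, $r5:15}  ⟨branch taken⟩
[3] andi  $r3, $r4, 6  →  {$r0:0, $r1:7, $r2:2, $r3:2, $r4:3, $r5:15}

4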